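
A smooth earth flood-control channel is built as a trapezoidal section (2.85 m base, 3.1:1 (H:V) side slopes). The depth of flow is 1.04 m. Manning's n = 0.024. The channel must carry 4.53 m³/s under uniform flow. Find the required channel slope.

S = 0.000519

With bottom width b = 2.85 m and side slope z = 3.1: A = (b + zy)y = (2.85 + 3.1×1.04)×1.04 = 6.317 m²; P = b + 2y√(1+z²) = 2.85 + 2×1.04×3.257 = 9.625 m.
Hydraulic radius R = A/P = 6.317/9.625 = 0.6563 m.
From Manning's equation, S = [nQ / (1 A R^(2/3))]² = [0.024 × 4.53 / (1 × 6.317 × 0.6563^(2/3))]² = 0.000519.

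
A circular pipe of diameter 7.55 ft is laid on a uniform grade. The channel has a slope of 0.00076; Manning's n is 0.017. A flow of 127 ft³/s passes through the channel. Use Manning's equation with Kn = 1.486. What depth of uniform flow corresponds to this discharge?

Manning's equation rearranged: A R^(2/3) = nQ / (1.486·√S) = 0.017 × 127 / (1.486 × √0.00076) = 52.7.
At y = 6.12 ft: A R^(2/3) = 67.69 — high.
At y = 4.42 ft: A R^(2/3) = 44.23 — low.
At y = 4.97 ft: A R^(2/3) = 52.66 — ≈ 52.7.

y_n = 4.97 ft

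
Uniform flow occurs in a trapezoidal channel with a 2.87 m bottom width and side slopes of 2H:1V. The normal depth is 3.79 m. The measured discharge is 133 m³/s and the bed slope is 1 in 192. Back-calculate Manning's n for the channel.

With bottom width b = 2.87 m and side slope z = 2: A = (b + zy)y = (2.87 + 2×3.79)×3.79 = 39.61 m²; P = b + 2y√(1+z²) = 2.87 + 2×3.79×2.236 = 19.82 m.
Hydraulic radius R = A/P = 39.61/19.82 = 1.998 m.
Rearranging Manning's equation: n = (1/Q) A R^(2/3) S^(1/2) = (1/133) × 39.61 × 1.998^(2/3) × √0.005208 = 0.0341.

n = 0.0341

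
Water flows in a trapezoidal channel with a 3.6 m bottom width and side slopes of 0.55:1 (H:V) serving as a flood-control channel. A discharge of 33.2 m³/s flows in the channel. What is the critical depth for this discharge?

At critical depth, Q² T / (g A³) = 1, i.e. A³/T = Q²/g = 33.2²/9.81 = 112.4.
Trying y = 1.61 m: A³/T = 70.12 — short.
Trying y = 2.17 m: A³/T = 188 — over.
Trying y = 1.86 m: A³/T = 112.6 — ≈ 112.4.

y_c = 1.86 m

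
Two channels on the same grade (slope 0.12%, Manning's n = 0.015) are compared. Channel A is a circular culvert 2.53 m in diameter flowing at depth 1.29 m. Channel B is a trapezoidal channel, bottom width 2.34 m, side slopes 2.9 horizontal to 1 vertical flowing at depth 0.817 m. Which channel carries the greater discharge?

Channel A: For a circular section of diameter D = 2.53 m at depth y = 1.29 m, the central angle is θ = 2 arccos(1 − 2y/D) = 3.181 rad. Then A = (D²/8)(θ − sin θ) = 2.577 m² and P = Dθ/2 = 4.024 m. Hydraulic radius R = A/P = 2.577/4.024 = 0.6404 m. Q_A = (1/0.015)·2.577·0.6404^(2/3)·√0.0012 = 4.421 m³/s.
Channel B: With bottom width b = 2.34 m and side slope z = 2.9: A = (b + zy)y = (2.34 + 2.9×0.817)×0.817 = 3.847 m²; P = b + 2y√(1+z²) = 2.34 + 2×0.817×3.068 = 7.352 m. Hydraulic radius R = A/P = 3.847/7.352 = 0.5233 m. Q_B = (1/0.015)·3.847·0.5233^(2/3)·√0.0012 = 5.77 m³/s.
Q_A = 4.421 m³/s vs Q_B = 5.77 m³/s, so channel B carries more.

channel B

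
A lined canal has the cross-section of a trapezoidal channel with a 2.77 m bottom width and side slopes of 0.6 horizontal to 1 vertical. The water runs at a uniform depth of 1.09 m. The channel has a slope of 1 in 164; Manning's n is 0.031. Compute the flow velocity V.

With bottom width b = 2.77 m and side slope z = 0.6: A = (b + zy)y = (2.77 + 0.6×1.09)×1.09 = 3.732 m²; P = b + 2y√(1+z²) = 2.77 + 2×1.09×1.166 = 5.312 m.
Hydraulic radius R = A/P = 3.732/5.312 = 0.7026 m.
From Manning's equation, V = (1/n) R^(2/3) S^(1/2) = (1/0.031) × 0.7026^(2/3) × 0.006098^(1/2) = 1.99 m/s.

V = 1.99 m/s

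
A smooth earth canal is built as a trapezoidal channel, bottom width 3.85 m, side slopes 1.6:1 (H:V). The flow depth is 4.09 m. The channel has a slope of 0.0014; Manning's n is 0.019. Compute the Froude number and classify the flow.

subcritical

With bottom width b = 3.85 m and side slope z = 1.6: A = (b + zy)y = (3.85 + 1.6×4.09)×4.09 = 42.51 m²; P = b + 2y√(1+z²) = 3.85 + 2×4.09×1.887 = 19.28 m.
Hydraulic radius R = A/P = 42.51/19.28 = 2.204 m.
V = (1/n) R^(2/3) √S = (1/0.019) × 2.204^(2/3) × √0.0014 = 3.336 m/s. Hydraulic depth D_h = A/T = 42.51/16.94 = 2.51 m.
Froude number Fr = V/√(g·D_h) = 3.336/√(9.81×2.51) = 0.672, which is less than 1, so the flow is subcritical.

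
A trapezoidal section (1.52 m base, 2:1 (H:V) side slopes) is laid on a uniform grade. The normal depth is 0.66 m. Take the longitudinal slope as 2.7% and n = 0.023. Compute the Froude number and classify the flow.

supercritical

With bottom width b = 1.52 m and side slope z = 2: A = (b + zy)y = (1.52 + 2×0.66)×0.66 = 1.874 m²; P = b + 2y√(1+z²) = 1.52 + 2×0.66×2.236 = 4.472 m.
Hydraulic radius R = A/P = 1.874/4.472 = 0.4192 m.
V = (1/n) R^(2/3) √S = (1/0.023) × 0.4192^(2/3) × √0.027 = 4.001 m/s. Hydraulic depth D_h = A/T = 1.874/4.16 = 0.4506 m.
Froude number Fr = V/√(g·D_h) = 4.001/√(9.81×0.4506) = 1.9, which is greater than 1, so the flow is supercritical.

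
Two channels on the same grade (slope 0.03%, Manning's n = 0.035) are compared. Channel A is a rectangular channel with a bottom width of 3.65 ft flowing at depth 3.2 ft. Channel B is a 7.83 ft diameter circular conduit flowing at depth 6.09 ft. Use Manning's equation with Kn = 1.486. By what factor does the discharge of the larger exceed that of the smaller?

5.54

Channel A: Flow area A = b·y = 3.65 × 3.2 = 11.68 ft². Wetted perimeter P = b + 2y = 3.65 + 2×3.2 = 10.05 ft. Hydraulic radius R = A/P = 11.68/10.05 = 1.162 ft. Q_A = (1.486/0.035)·11.68·1.162^(2/3)·√0.0003 = 9.494 ft³/s.
Channel B: For a circular section of diameter D = 7.83 ft at depth y = 6.09 ft, the central angle is θ = 2 arccos(1 − 2y/D) = 4.32 rad. Then A = (D²/8)(θ − sin θ) = 40.18 ft² and P = Dθ/2 = 16.91 ft. Hydraulic radius R = A/P = 40.18/16.91 = 2.376 ft. Q_B = (1.486/0.035)·40.18·2.376^(2/3)·√0.0003 = 52.62 ft³/s.
The larger discharge is 52.62 ft³/s and the smaller is 9.494 ft³/s; the ratio is 5.54.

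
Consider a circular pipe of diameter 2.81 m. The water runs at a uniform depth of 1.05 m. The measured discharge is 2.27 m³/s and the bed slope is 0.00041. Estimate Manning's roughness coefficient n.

n = 0.013

For a circular section of diameter D = 2.81 m at depth y = 1.05 m, the central angle is θ = 2 arccos(1 − 2y/D) = 2.631 rad. Then A = (D²/8)(θ − sin θ) = 2.114 m² and P = Dθ/2 = 3.696 m.
Hydraulic radius R = A/P = 2.114/3.696 = 0.5719 m.
Rearranging Manning's equation: n = (1/Q) A R^(2/3) S^(1/2) = (1/2.27) × 2.114 × 0.5719^(2/3) × √0.00041 = 0.013.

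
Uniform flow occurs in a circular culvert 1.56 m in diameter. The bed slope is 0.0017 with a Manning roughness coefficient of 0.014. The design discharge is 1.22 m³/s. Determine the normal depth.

Manning's equation rearranged: A R^(2/3) = nQ / (1·√S) = 0.014 × 1.22 / (√0.0017) = 0.4143.
Try y = 0.602 m: A R^(2/3) = 0.3219 — too small.
Try y = 0.759 m: A R^(2/3) = 0.4869 — too large.
Try y = 0.692 m: A R^(2/3) = 0.4143 — ≈ 0.4143.

y_n = 0.692 m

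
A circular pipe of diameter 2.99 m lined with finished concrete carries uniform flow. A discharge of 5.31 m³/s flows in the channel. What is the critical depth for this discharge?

At critical depth, Q² T / (g A³) = 1, i.e. A³/T = Q²/g = 5.31²/9.81 = 2.874.
Try y = 1.21 m: A³/T = 6.44 — over.
Try y = 0.981 m: A³/T = 2.87 — close enough.

y_c = 0.981 m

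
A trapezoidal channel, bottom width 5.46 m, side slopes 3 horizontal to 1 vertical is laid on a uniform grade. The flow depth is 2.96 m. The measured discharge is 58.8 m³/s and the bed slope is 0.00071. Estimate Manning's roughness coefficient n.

With bottom width b = 5.46 m and side slope z = 3: A = (b + zy)y = (5.46 + 3×2.96)×2.96 = 42.45 m²; P = b + 2y√(1+z²) = 5.46 + 2×2.96×3.162 = 24.18 m.
Hydraulic radius R = A/P = 42.45/24.18 = 1.755 m.
Rearranging Manning's equation: n = (1/Q) A R^(2/3) S^(1/2) = (1/58.8) × 42.45 × 1.755^(2/3) × √0.00071 = 0.028.

n = 0.028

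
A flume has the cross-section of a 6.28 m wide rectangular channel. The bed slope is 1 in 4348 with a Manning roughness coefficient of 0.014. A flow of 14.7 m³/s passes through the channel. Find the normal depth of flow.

y_n = 1.92 m

Manning's equation rearranged: A R^(2/3) = nQ / (1·√S) = 0.014 × 14.7 / (√0.00023) = 13.57.
Try y = 2.32 m: A R^(2/3) = 17.66 — high.
Try y = 1.37 m: A R^(2/3) = 8.337 — low.
Try y = 1.92 m: A R^(2/3) = 13.55 — close enough.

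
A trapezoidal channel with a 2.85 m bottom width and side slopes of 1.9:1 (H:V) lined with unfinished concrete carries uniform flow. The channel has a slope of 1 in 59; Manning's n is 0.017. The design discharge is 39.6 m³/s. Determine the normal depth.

y_n = 1.2 m

Manning's equation rearranged: A R^(2/3) = nQ / (1·√S) = 0.017 × 39.6 / (√0.01695) = 5.171.
Try y = 1.3 m: A R^(2/3) = 6.06 — over.
Try y = 1.2 m: A R^(2/3) = 5.168 — ≈ 5.171.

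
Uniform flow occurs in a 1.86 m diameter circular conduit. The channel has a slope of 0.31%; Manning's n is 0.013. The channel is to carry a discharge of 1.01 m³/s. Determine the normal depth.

Manning's equation rearranged: A R^(2/3) = nQ / (1·√S) = 0.013 × 1.01 / (√0.0031) = 0.2358.
Try y = 0.403 m: A R^(2/3) = 0.1679 — low.
Try y = 0.566 m: A R^(2/3) = 0.3283 — high.
Try y = 0.478 m: A R^(2/3) = 0.2359 — close enough.

y_n = 0.478 m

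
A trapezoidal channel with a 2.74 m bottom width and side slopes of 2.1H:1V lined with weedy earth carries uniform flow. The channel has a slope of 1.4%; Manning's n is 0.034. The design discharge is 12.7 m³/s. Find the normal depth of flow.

Manning's equation rearranged: A R^(2/3) = nQ / (1·√S) = 0.034 × 12.7 / (√0.014) = 3.649.
Try y = 1.15 m: A R^(2/3) = 4.819 — high.
Try y = 0.714 m: A R^(2/3) = 1.905 — low.
Try y = 1 m: A R^(2/3) = 3.65 — close enough.

y_n = 1 m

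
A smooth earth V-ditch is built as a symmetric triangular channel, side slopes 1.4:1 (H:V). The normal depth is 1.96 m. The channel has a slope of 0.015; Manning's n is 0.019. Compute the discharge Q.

For a triangular section with side slope z = 1.4: A = zy² = 1.4×1.96² = 5.378 m²; P = 2y√(1+z²) = 2×1.96×1.72 = 6.744 m.
Hydraulic radius R = A/P = 5.378/6.744 = 0.7975 m.
Manning's equation: Q = (1/n) A R^(2/3) S^(1/2) = (1/0.019) × 5.378 × 0.7975^(2/3) × 0.015^(1/2) = 29.8 m³/s.

Q = 29.8 m³/s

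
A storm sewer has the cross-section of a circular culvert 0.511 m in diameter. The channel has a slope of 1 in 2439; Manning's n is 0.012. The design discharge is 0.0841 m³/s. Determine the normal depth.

Manning's equation rearranged: A R^(2/3) = nQ / (1·√S) = 0.012 × 0.0841 / (√0.00041) = 0.04984.
At y = 0.346 m: A R^(2/3) = 0.04166 — too small.
At y = 0.469 m: A R^(2/3) = 0.0558 — too large.
At y = 0.401 m: A R^(2/3) = 0.04987 — matches.

y_n = 0.401 m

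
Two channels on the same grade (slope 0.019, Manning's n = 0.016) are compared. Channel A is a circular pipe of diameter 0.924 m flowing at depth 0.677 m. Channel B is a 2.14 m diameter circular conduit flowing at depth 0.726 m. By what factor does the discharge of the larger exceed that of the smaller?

Channel A: For a circular section of diameter D = 0.924 m at depth y = 0.677 m, the central angle is θ = 2 arccos(1 − 2y/D) = 4.11 rad. Then A = (D²/8)(θ − sin θ) = 0.5265 m² and P = Dθ/2 = 1.899 m. Hydraulic radius R = A/P = 0.5265/1.899 = 0.2773 m. Q_A = (1/0.016)·0.5265·0.2773^(2/3)·√0.019 = 1.929 m³/s.
Channel B: For a circular section of diameter D = 2.14 m at depth y = 0.726 m, the central angle is θ = 2 arccos(1 − 2y/D) = 2.487 rad. Then A = (D²/8)(θ − sin θ) = 1.075 m² and P = Dθ/2 = 2.661 m. Hydraulic radius R = A/P = 1.075/2.661 = 0.404 m. Q_B = (1/0.016)·1.075·0.404^(2/3)·√0.019 = 5.062 m³/s.
The larger discharge is 5.062 m³/s and the smaller is 1.929 m³/s; the ratio is 2.62.

2.62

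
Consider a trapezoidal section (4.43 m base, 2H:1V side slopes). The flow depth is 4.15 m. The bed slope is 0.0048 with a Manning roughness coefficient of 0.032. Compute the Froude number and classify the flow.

subcritical

With bottom width b = 4.43 m and side slope z = 2: A = (b + zy)y = (4.43 + 2×4.15)×4.15 = 52.83 m²; P = b + 2y√(1+z²) = 4.43 + 2×4.15×2.236 = 22.99 m.
Hydraulic radius R = A/P = 52.83/22.99 = 2.298 m.
V = (1/n) R^(2/3) √S = (1/0.032) × 2.298^(2/3) × √0.0048 = 3.77 m/s. Hydraulic depth D_h = A/T = 52.83/21.03 = 2.512 m.
Froude number Fr = V/√(g·D_h) = 3.77/√(9.81×2.512) = 0.759, which is less than 1, so the flow is subcritical.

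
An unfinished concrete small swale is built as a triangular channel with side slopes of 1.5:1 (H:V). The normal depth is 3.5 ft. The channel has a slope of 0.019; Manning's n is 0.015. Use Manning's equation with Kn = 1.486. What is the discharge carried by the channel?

Q = 322 ft³/s

For a triangular section with side slope z = 1.5: A = zy² = 1.5×3.5² = 18.38 ft²; P = 2y√(1+z²) = 2×3.5×1.803 = 12.62 ft.
Hydraulic radius R = A/P = 18.38/12.62 = 1.456 ft.
Manning's equation: Q = (1.486/n) A R^(2/3) S^(1/2) = (1.486/0.015) × 18.38 × 1.456^(2/3) × 0.019^(1/2) = 322 ft³/s.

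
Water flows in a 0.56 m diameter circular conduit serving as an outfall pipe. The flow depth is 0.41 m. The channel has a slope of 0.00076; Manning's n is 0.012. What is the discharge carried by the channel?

For a circular section of diameter D = 0.56 m at depth y = 0.41 m, the central angle is θ = 2 arccos(1 − 2y/D) = 4.107 rad. Then A = (D²/8)(θ − sin θ) = 0.1932 m² and P = Dθ/2 = 1.15 m.
Hydraulic radius R = A/P = 0.1932/1.15 = 0.168 m.
Manning's equation: Q = (1/n) A R^(2/3) S^(1/2) = (1/0.012) × 0.1932 × 0.168^(2/3) × 0.00076^(1/2) = 0.135 m³/s.

Q = 0.135 m³/s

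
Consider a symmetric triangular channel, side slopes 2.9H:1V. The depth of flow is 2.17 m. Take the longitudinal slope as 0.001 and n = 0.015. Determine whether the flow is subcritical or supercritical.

subcritical

For a triangular section with side slope z = 2.9: A = zy² = 2.9×2.17² = 13.66 m²; P = 2y√(1+z²) = 2×2.17×3.068 = 13.31 m.
Hydraulic radius R = A/P = 13.66/13.31 = 1.026 m.
V = (1/n) R^(2/3) √S = (1/0.015) × 1.026^(2/3) × √0.001 = 2.144 m/s. Hydraulic depth D_h = A/T = 13.66/12.59 = 1.085 m.
Froude number Fr = V/√(g·D_h) = 2.144/√(9.81×1.085) = 0.657, which is less than 1, so the flow is subcritical.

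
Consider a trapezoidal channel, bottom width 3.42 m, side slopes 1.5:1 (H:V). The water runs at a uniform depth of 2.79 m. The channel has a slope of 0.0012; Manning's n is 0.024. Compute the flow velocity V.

With bottom width b = 3.42 m and side slope z = 1.5: A = (b + zy)y = (3.42 + 1.5×2.79)×2.79 = 21.22 m²; P = b + 2y√(1+z²) = 3.42 + 2×2.79×1.803 = 13.48 m.
Hydraulic radius R = A/P = 21.22/13.48 = 1.574 m.
From Manning's equation, V = (1/n) R^(2/3) S^(1/2) = (1/0.024) × 1.574^(2/3) × 0.0012^(1/2) = 1.95 m/s.

V = 1.95 m/s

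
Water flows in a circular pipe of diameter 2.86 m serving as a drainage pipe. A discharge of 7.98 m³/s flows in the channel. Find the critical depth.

At critical depth, Q² T / (g A³) = 1, i.e. A³/T = Q²/g = 7.98²/9.81 = 6.491.
At y = 1.55 m: A³/T = 15.76 — high.
At y = 1.03 m: A³/T = 3.293 — low.
At y = 1.23 m: A³/T = 6.512 — close enough.

y_c = 1.23 m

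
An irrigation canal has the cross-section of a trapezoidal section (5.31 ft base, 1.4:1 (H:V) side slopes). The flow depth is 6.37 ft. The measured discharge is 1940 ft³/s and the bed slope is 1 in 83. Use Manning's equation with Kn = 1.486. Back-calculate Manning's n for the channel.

With bottom width b = 5.31 ft and side slope z = 1.4: A = (b + zy)y = (5.31 + 1.4×6.37)×6.37 = 90.63 ft²; P = b + 2y√(1+z²) = 5.31 + 2×6.37×1.72 = 27.23 ft.
Hydraulic radius R = A/P = 90.63/27.23 = 3.329 ft.
Rearranging Manning's equation: n = (1.486/Q) A R^(2/3) S^(1/2) = (1.486/1940) × 90.63 × 3.329^(2/3) × √0.01205 = 0.017.

n = 0.017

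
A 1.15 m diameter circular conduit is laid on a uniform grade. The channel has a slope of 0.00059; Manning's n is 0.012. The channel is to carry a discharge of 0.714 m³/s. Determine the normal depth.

y_n = 0.764 m

Manning's equation rearranged: A R^(2/3) = nQ / (1·√S) = 0.012 × 0.714 / (√0.00059) = 0.3527.
At y = 0.617 m: A R^(2/3) = 0.2545 — low.
At y = 0.764 m: A R^(2/3) = 0.353 — matches.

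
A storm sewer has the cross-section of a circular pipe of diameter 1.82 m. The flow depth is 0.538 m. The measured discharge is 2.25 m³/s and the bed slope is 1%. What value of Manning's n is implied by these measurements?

n = 0.013

For a circular section of diameter D = 1.82 m at depth y = 0.538 m, the central angle is θ = 2 arccos(1 − 2y/D) = 2.299 rad. Then A = (D²/8)(θ − sin θ) = 0.6431 m² and P = Dθ/2 = 2.092 m.
Hydraulic radius R = A/P = 0.6431/2.092 = 0.3073 m.
Rearranging Manning's equation: n = (1/Q) A R^(2/3) S^(1/2) = (1/2.25) × 0.6431 × 0.3073^(2/3) × √0.01 = 0.013.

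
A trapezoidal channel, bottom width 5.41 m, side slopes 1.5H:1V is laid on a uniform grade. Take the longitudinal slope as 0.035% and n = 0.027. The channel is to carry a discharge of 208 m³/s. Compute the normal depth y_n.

y_n = 7.43 m

Manning's equation rearranged: A R^(2/3) = nQ / (1·√S) = 0.027 × 208 / (√0.00035) = 300.2.
At y = 8.18 m: A R^(2/3) = 373.1 — over.
At y = 5.9 m: A R^(2/3) = 180.9 — short.
At y = 7.43 m: A R^(2/3) = 300.6 — matches.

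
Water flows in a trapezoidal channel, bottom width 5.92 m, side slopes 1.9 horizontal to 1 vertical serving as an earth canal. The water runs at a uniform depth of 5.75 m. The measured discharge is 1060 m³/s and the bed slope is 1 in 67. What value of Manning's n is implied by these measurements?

n = 0.0241

With bottom width b = 5.92 m and side slope z = 1.9: A = (b + zy)y = (5.92 + 1.9×5.75)×5.75 = 96.86 m²; P = b + 2y√(1+z²) = 5.92 + 2×5.75×2.147 = 30.61 m.
Hydraulic radius R = A/P = 96.86/30.61 = 3.164 m.
Rearranging Manning's equation: n = (1/Q) A R^(2/3) S^(1/2) = (1/1060) × 96.86 × 3.164^(2/3) × √0.01493 = 0.0241.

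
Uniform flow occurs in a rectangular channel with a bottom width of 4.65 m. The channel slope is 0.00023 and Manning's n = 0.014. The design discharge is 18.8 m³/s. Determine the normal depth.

y_n = 3.09 m

Manning's equation rearranged: A R^(2/3) = nQ / (1·√S) = 0.014 × 18.8 / (√0.00023) = 17.35.
At y = 3.74 m: A R^(2/3) = 22.11 — high.
At y = 2.43 m: A R^(2/3) = 12.68 — low.
At y = 3.09 m: A R^(2/3) = 17.35 — matches.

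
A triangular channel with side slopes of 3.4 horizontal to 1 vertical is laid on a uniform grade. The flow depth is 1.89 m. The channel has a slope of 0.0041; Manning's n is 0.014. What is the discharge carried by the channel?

Q = 52 m³/s

For a triangular section with side slope z = 3.4: A = zy² = 3.4×1.89² = 12.15 m²; P = 2y√(1+z²) = 2×1.89×3.544 = 13.4 m.
Hydraulic radius R = A/P = 12.15/13.4 = 0.9066 m.
Manning's equation: Q = (1/n) A R^(2/3) S^(1/2) = (1/0.014) × 12.15 × 0.9066^(2/3) × 0.0041^(1/2) = 52 m³/s.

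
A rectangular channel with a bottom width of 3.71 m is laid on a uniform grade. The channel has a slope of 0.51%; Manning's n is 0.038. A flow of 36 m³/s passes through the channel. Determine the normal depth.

Manning's equation rearranged: A R^(2/3) = nQ / (1·√S) = 0.038 × 36 / (√0.0051) = 19.16.
At y = 5.52 m: A R^(2/3) = 25.49 — over.
At y = 4.34 m: A R^(2/3) = 19.17 — matches.

y_n = 4.34 m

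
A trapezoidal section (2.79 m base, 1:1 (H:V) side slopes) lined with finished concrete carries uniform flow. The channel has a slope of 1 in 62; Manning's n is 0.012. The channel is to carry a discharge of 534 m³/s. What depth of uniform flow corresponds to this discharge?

Manning's equation rearranged: A R^(2/3) = nQ / (1·√S) = 0.012 × 534 / (√0.01613) = 50.46.
At y = 3.75 m: A R^(2/3) = 36.7 — low.
At y = 4.73 m: A R^(2/3) = 60.17 — high.
At y = 4.36 m: A R^(2/3) = 50.5 — matches.

y_n = 4.36 m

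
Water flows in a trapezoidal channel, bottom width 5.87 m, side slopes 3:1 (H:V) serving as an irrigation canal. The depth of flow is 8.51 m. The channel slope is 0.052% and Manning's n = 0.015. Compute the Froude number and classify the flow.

With bottom width b = 5.87 m and side slope z = 3: A = (b + zy)y = (5.87 + 3×8.51)×8.51 = 267.2 m²; P = b + 2y√(1+z²) = 5.87 + 2×8.51×3.162 = 59.69 m.
Hydraulic radius R = A/P = 267.2/59.69 = 4.477 m.
V = (1/n) R^(2/3) √S = (1/0.015) × 4.477^(2/3) × √0.00052 = 4.129 m/s. Hydraulic depth D_h = A/T = 267.2/56.93 = 4.694 m.
Froude number Fr = V/√(g·D_h) = 4.129/√(9.81×4.694) = 0.609, which is less than 1, so the flow is subcritical.

subcritical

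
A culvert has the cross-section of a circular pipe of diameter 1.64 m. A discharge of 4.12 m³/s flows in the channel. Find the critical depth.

y_c = 1.03 m

At critical depth, Q² T / (g A³) = 1, i.e. A³/T = Q²/g = 4.12²/9.81 = 1.73.
At y = 0.752 m: A³/T = 0.516 — low.
At y = 1.25 m: A³/T = 3.692 — high.
At y = 1.03 m: A³/T = 1.719 — matches.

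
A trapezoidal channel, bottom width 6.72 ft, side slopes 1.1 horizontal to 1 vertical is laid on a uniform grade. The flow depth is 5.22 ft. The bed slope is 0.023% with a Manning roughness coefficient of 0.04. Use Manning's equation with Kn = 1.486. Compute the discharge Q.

Q = 75 ft³/s

With bottom width b = 6.72 ft and side slope z = 1.1: A = (b + zy)y = (6.72 + 1.1×5.22)×5.22 = 65.05 ft²; P = b + 2y√(1+z²) = 6.72 + 2×5.22×1.487 = 22.24 ft.
Hydraulic radius R = A/P = 65.05/22.24 = 2.925 ft.
Manning's equation: Q = (1.486/n) A R^(2/3) S^(1/2) = (1.486/0.04) × 65.05 × 2.925^(2/3) × 0.00023^(1/2) = 75 ft³/s.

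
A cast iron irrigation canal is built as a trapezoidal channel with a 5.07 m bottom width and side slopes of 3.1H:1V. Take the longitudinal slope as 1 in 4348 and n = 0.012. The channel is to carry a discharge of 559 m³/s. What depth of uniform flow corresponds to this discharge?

y_n = 6.96 m

Manning's equation rearranged: A R^(2/3) = nQ / (1·√S) = 0.012 × 559 / (√0.00023) = 442.3.
Try y = 6.18 m: A R^(2/3) = 332.1 — short.
Try y = 8.77 m: A R^(2/3) = 776.5 — over.
Try y = 6.96 m: A R^(2/3) = 442 — ≈ 442.3.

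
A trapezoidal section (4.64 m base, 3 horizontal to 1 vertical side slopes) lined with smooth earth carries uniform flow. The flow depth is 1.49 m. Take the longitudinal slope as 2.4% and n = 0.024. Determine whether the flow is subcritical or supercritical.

With bottom width b = 4.64 m and side slope z = 3: A = (b + zy)y = (4.64 + 3×1.49)×1.49 = 13.57 m²; P = b + 2y√(1+z²) = 4.64 + 2×1.49×3.162 = 14.06 m.
Hydraulic radius R = A/P = 13.57/14.06 = 0.9652 m.
V = (1/n) R^(2/3) √S = (1/0.024) × 0.9652^(2/3) × √0.024 = 6.304 m/s. Hydraulic depth D_h = A/T = 13.57/13.58 = 0.9996 m.
Froude number Fr = V/√(g·D_h) = 6.304/√(9.81×0.9996) = 2.01, which is greater than 1, so the flow is supercritical.

supercritical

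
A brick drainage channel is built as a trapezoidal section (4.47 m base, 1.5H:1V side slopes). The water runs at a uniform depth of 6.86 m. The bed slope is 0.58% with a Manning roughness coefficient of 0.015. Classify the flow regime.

supercritical

With bottom width b = 4.47 m and side slope z = 1.5: A = (b + zy)y = (4.47 + 1.5×6.86)×6.86 = 101.3 m²; P = b + 2y√(1+z²) = 4.47 + 2×6.86×1.803 = 29.2 m.
Hydraulic radius R = A/P = 101.3/29.2 = 3.467 m.
V = (1/n) R^(2/3) √S = (1/0.015) × 3.467^(2/3) × √0.0058 = 11.63 m/s. Hydraulic depth D_h = A/T = 101.3/25.05 = 4.042 m.
Froude number Fr = V/√(g·D_h) = 11.63/√(9.81×4.042) = 1.85, which is greater than 1, so the flow is supercritical.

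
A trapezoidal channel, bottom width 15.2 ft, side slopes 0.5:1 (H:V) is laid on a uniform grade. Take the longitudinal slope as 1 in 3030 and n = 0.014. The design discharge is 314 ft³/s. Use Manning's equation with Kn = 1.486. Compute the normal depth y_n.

y_n = 4.43 ft

Manning's equation rearranged: A R^(2/3) = nQ / (1.486·√S) = 0.014 × 314 / (1.486 × √0.00033) = 162.8.
At y = 5.22 ft: A R^(2/3) = 212.7 — over.
At y = 4.43 ft: A R^(2/3) = 163.1 — ≈ 162.8.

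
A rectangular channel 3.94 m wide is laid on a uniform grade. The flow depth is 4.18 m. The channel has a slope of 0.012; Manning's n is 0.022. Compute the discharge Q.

Flow area A = b·y = 3.94 × 4.18 = 16.47 m². Wetted perimeter P = b + 2y = 3.94 + 2×4.18 = 12.3 m.
Hydraulic radius R = A/P = 16.47/12.3 = 1.339 m.
Manning's equation: Q = (1/n) A R^(2/3) S^(1/2) = (1/0.022) × 16.47 × 1.339^(2/3) × 0.012^(1/2) = 99.6 m³/s.

Q = 99.6 m³/s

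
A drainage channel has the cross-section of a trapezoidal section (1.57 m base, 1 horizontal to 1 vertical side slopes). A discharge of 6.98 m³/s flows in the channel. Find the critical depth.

At critical depth, Q² T / (g A³) = 1, i.e. A³/T = Q²/g = 6.98²/9.81 = 4.966.
Try y = 1.17 m: A³/T = 8.426 — too large.
Try y = 0.743 m: A³/T = 1.661 — too small.
Try y = 1.01 m: A³/T = 4.929 — matches.

y_c = 1.01 m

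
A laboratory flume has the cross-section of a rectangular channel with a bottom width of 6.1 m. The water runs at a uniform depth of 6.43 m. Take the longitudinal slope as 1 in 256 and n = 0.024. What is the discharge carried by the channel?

Flow area A = b·y = 6.1 × 6.43 = 39.22 m². Wetted perimeter P = b + 2y = 6.1 + 2×6.43 = 18.96 m.
Hydraulic radius R = A/P = 39.22/18.96 = 2.069 m.
Manning's equation: Q = (1/n) A R^(2/3) S^(1/2) = (1/0.024) × 39.22 × 2.069^(2/3) × 0.003906^(1/2) = 166 m³/s.

Q = 166 m³/s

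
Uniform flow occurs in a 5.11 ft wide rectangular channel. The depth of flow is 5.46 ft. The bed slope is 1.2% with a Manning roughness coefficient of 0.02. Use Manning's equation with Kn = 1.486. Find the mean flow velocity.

Flow area A = b·y = 5.11 × 5.46 = 27.9 ft². Wetted perimeter P = b + 2y = 5.11 + 2×5.46 = 16.03 ft.
Hydraulic radius R = A/P = 27.9/16.03 = 1.741 ft.
From Manning's equation, V = (1.486/n) R^(2/3) S^(1/2) = (1.486/0.02) × 1.741^(2/3) × 0.012^(1/2) = 11.8 ft/s.

V = 11.8 ft/s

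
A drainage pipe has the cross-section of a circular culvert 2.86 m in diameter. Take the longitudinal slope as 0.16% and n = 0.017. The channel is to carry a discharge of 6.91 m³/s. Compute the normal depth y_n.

y_n = 1.55 m

Manning's equation rearranged: A R^(2/3) = nQ / (1·√S) = 0.017 × 6.91 / (√0.0016) = 2.937.
At y = 1.12 m: A R^(2/3) = 1.665 — low.
At y = 1.79 m: A R^(2/3) = 3.678 — high.
At y = 1.55 m: A R^(2/3) = 2.937 — ≈ 2.937.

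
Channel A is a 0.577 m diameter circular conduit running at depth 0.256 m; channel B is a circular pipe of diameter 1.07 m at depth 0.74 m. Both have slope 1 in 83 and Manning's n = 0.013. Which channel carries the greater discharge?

Channel A: For a circular section of diameter D = 0.577 m at depth y = 0.256 m, the central angle is θ = 2 arccos(1 − 2y/D) = 2.916 rad. Then A = (D²/8)(θ − sin θ) = 0.112 m² and P = Dθ/2 = 0.8412 m. Hydraulic radius R = A/P = 0.112/0.8412 = 0.1332 m. Q_A = (1/0.013)·0.112·0.1332^(2/3)·√0.01205 = 0.2467 m³/s.
Channel B: For a circular section of diameter D = 1.07 m at depth y = 0.74 m, the central angle is θ = 2 arccos(1 − 2y/D) = 3.928 rad. Then A = (D²/8)(θ − sin θ) = 0.6635 m² and P = Dθ/2 = 2.102 m. Hydraulic radius R = A/P = 0.6635/2.102 = 0.3157 m. Q_B = (1/0.013)·0.6635·0.3157^(2/3)·√0.01205 = 2.597 m³/s.
Q_A = 0.2467 m³/s vs Q_B = 2.597 m³/s, so channel B carries more.

channel B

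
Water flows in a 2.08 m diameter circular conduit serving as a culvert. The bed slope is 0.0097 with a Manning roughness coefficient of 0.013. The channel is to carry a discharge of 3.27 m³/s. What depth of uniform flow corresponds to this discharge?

Manning's equation rearranged: A R^(2/3) = nQ / (1·√S) = 0.013 × 3.27 / (√0.0097) = 0.4316.
At y = 0.473 m: A R^(2/3) = 0.2492 — short.
At y = 0.709 m: A R^(2/3) = 0.5496 — over.
At y = 0.625 m: A R^(2/3) = 0.4316 — matches.

y_n = 0.625 m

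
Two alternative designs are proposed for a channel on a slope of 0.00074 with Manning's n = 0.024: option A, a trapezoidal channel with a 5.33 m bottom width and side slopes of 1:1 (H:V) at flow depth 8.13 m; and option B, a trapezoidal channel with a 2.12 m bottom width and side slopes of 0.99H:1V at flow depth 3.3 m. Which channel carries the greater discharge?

Channel A: With bottom width b = 5.33 m and side slope z = 1: A = (b + zy)y = (5.33 + 1×8.13)×8.13 = 109.4 m²; P = b + 2y√(1+z²) = 5.33 + 2×8.13×1.414 = 28.33 m. Hydraulic radius R = A/P = 109.4/28.33 = 3.863 m. Q_A = (1/0.024)·109.4·3.863^(2/3)·√0.00074 = 305.4 m³/s.
Channel B: With bottom width b = 2.12 m and side slope z = 0.99: A = (b + zy)y = (2.12 + 0.99×3.3)×3.3 = 17.78 m²; P = b + 2y√(1+z²) = 2.12 + 2×3.3×1.407 = 11.41 m. Hydraulic radius R = A/P = 17.78/11.41 = 1.558 m. Q_B = (1/0.024)·17.78·1.558^(2/3)·√0.00074 = 27.08 m³/s.
Q_A = 305.4 m³/s vs Q_B = 27.08 m³/s, so channel A carries more.

channel A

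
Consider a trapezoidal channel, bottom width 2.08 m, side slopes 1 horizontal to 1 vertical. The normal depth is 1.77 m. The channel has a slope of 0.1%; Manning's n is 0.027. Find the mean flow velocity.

V = 1.14 m/s

With bottom width b = 2.08 m and side slope z = 1: A = (b + zy)y = (2.08 + 1×1.77)×1.77 = 6.815 m²; P = b + 2y√(1+z²) = 2.08 + 2×1.77×1.414 = 7.086 m.
Hydraulic radius R = A/P = 6.815/7.086 = 0.9616 m.
From Manning's equation, V = (1/n) R^(2/3) S^(1/2) = (1/0.027) × 0.9616^(2/3) × 0.001^(1/2) = 1.14 m/s.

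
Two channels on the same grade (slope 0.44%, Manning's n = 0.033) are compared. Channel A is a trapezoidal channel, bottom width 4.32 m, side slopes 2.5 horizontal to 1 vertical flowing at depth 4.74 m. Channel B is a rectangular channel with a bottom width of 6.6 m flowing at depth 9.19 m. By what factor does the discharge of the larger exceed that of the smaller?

1.31

Channel A: With bottom width b = 4.32 m and side slope z = 2.5: A = (b + zy)y = (4.32 + 2.5×4.74)×4.74 = 76.65 m²; P = b + 2y√(1+z²) = 4.32 + 2×4.74×2.693 = 29.85 m. Hydraulic radius R = A/P = 76.65/29.85 = 2.568 m. Q_A = (1/0.033)·76.65·2.568^(2/3)·√0.0044 = 288.9 m³/s.
Channel B: Flow area A = b·y = 6.6 × 9.19 = 60.65 m². Wetted perimeter P = b + 2y = 6.6 + 2×9.19 = 24.98 m. Hydraulic radius R = A/P = 60.65/24.98 = 2.428 m. Q_B = (1/0.033)·60.65·2.428^(2/3)·√0.0044 = 220.3 m³/s.
The larger discharge is 288.9 m³/s and the smaller is 220.3 m³/s; the ratio is 1.31.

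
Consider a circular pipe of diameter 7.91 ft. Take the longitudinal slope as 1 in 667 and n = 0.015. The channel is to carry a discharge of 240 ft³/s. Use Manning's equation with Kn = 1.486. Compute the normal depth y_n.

y_n = 5.39 ft

Manning's equation rearranged: A R^(2/3) = nQ / (1.486·√S) = 0.015 × 240 / (1.486 × √0.001499) = 62.57.
Trying y = 4.7 ft: A R^(2/3) = 51.24 — too small.
Trying y = 6.74 ft: A R^(2/3) = 79.92 — too large.
Trying y = 5.39 ft: A R^(2/3) = 62.54 — close enough.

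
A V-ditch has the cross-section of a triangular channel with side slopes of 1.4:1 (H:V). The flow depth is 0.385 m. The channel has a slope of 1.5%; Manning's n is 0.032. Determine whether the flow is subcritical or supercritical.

subcritical

For a triangular section with side slope z = 1.4: A = zy² = 1.4×0.385² = 0.2075 m²; P = 2y√(1+z²) = 2×0.385×1.72 = 1.325 m.
Hydraulic radius R = A/P = 0.2075/1.325 = 0.1566 m.
V = (1/n) R^(2/3) √S = (1/0.032) × 0.1566^(2/3) × √0.015 = 1.112 m/s. Hydraulic depth D_h = A/T = 0.2075/1.078 = 0.1925 m.
Froude number Fr = V/√(g·D_h) = 1.112/√(9.81×0.1925) = 0.809, which is less than 1, so the flow is subcritical.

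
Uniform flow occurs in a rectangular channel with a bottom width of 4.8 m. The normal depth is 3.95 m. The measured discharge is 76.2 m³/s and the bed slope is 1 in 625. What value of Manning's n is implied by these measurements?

Flow area A = b·y = 4.8 × 3.95 = 18.96 m². Wetted perimeter P = b + 2y = 4.8 + 2×3.95 = 12.7 m.
Hydraulic radius R = A/P = 18.96/12.7 = 1.493 m.
Rearranging Manning's equation: n = (1/Q) A R^(2/3) S^(1/2) = (1/76.2) × 18.96 × 1.493^(2/3) × √0.0016 = 0.013.

n = 0.013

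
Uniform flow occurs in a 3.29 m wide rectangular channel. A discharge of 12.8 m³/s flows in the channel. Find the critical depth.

For a rectangular channel, critical depth y_c = (q²/g)^(1/3) where q = Q/b = 12.8/3.29 = 3.891 m²/s.
So y_c = (3.891²/9.81)^(1/3) = 1.16 m.

y_c = 1.16 m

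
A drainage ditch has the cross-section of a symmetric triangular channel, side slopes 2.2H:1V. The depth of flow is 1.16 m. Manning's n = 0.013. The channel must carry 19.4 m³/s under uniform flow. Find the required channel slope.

S = 0.017

For a triangular section with side slope z = 2.2: A = zy² = 2.2×1.16² = 2.96 m²; P = 2y√(1+z²) = 2×1.16×2.417 = 5.607 m.
Hydraulic radius R = A/P = 2.96/5.607 = 0.528 m.
From Manning's equation, S = [nQ / (1 A R^(2/3))]² = [0.013 × 19.4 / (1 × 2.96 × 0.528^(2/3))]² = 0.017.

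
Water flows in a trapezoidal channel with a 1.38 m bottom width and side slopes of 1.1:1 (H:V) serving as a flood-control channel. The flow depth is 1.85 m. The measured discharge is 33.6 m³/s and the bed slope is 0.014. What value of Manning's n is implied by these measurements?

With bottom width b = 1.38 m and side slope z = 1.1: A = (b + zy)y = (1.38 + 1.1×1.85)×1.85 = 6.318 m²; P = b + 2y√(1+z²) = 1.38 + 2×1.85×1.487 = 6.88 m.
Hydraulic radius R = A/P = 6.318/6.88 = 0.9182 m.
Rearranging Manning's equation: n = (1/Q) A R^(2/3) S^(1/2) = (1/33.6) × 6.318 × 0.9182^(2/3) × √0.014 = 0.021.

n = 0.021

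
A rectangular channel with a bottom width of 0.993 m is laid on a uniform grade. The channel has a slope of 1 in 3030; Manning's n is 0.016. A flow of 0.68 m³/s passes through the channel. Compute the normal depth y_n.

y_n = 1.21 m

Manning's equation rearranged: A R^(2/3) = nQ / (1·√S) = 0.016 × 0.68 / (√0.00033) = 0.5989.
Try y = 1.37 m: A R^(2/3) = 0.6941 — over.
Try y = 1.21 m: A R^(2/3) = 0.5991 — ≈ 0.5989.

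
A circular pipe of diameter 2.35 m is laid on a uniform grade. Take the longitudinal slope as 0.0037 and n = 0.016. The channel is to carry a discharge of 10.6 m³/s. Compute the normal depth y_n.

Manning's equation rearranged: A R^(2/3) = nQ / (1·√S) = 0.016 × 10.6 / (√0.0037) = 2.788.
Trying y = 2.19 m: A R^(2/3) = 3.272 — too large.
Trying y = 1.42 m: A R^(2/3) = 2.066 — too small.
Trying y = 1.77 m: A R^(2/3) = 2.788 — close enough.

y_n = 1.77 m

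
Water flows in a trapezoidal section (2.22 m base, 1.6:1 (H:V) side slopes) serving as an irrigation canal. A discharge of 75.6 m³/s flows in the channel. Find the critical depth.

At critical depth, Q² T / (g A³) = 1, i.e. A³/T = Q²/g = 75.6²/9.81 = 582.6.
At y = 2.04 m: A³/T = 160.1 — short.
At y = 3.18 m: A³/T = 1013 — over.
At y = 2.79 m: A³/T = 581.7 — close enough.

y_c = 2.79 m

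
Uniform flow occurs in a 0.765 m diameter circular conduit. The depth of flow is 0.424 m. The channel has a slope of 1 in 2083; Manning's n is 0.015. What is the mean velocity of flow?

V = 0.505 m/s

For a circular section of diameter D = 0.765 m at depth y = 0.424 m, the central angle is θ = 2 arccos(1 − 2y/D) = 3.359 rad. Then A = (D²/8)(θ − sin θ) = 0.2615 m² and P = Dθ/2 = 1.285 m.
Hydraulic radius R = A/P = 0.2615/1.285 = 0.2035 m.
From Manning's equation, V = (1/n) R^(2/3) S^(1/2) = (1/0.015) × 0.2035^(2/3) × 0.0004801^(1/2) = 0.505 m/s.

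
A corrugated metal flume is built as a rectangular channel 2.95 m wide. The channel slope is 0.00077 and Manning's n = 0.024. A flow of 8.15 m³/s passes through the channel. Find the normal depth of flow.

Manning's equation rearranged: A R^(2/3) = nQ / (1·√S) = 0.024 × 8.15 / (√0.00077) = 7.049.
Trying y = 1.78 m: A R^(2/3) = 4.55 — too small.
Trying y = 3.14 m: A R^(2/3) = 9.285 — too large.
Trying y = 2.51 m: A R^(2/3) = 7.05 — ≈ 7.049.

y_n = 2.51 m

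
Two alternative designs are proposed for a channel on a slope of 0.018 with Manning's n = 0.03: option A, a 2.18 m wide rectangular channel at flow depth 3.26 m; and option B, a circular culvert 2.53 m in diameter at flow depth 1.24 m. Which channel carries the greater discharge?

channel A

Channel A: Flow area A = b·y = 2.18 × 3.26 = 7.107 m². Wetted perimeter P = b + 2y = 2.18 + 2×3.26 = 8.7 m. Hydraulic radius R = A/P = 7.107/8.7 = 0.8169 m. Q_A = (1/0.03)·7.107·0.8169^(2/3)·√0.018 = 27.77 m³/s.
Channel B: For a circular section of diameter D = 2.53 m at depth y = 1.24 m, the central angle is θ = 2 arccos(1 − 2y/D) = 3.102 rad. Then A = (D²/8)(θ − sin θ) = 2.45 m² and P = Dθ/2 = 3.924 m. Hydraulic radius R = A/P = 2.45/3.924 = 0.6244 m. Q_B = (1/0.03)·2.45·0.6244^(2/3)·√0.018 = 8.006 m³/s.
Q_A = 27.77 m³/s vs Q_B = 8.006 m³/s, so channel A carries more.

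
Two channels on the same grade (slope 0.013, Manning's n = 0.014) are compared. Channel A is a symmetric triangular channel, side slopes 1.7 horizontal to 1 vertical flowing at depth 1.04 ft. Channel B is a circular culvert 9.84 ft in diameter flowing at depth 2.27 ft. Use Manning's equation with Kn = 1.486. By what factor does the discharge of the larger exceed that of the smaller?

Channel A: For a triangular section with side slope z = 1.7: A = zy² = 1.7×1.04² = 1.839 ft²; P = 2y√(1+z²) = 2×1.04×1.972 = 4.102 ft. Hydraulic radius R = A/P = 1.839/4.102 = 0.4482 ft. Q_A = (1.486/0.014)·1.839·0.4482^(2/3)·√0.013 = 13.03 ft³/s.
Channel B: For a circular section of diameter D = 9.84 ft at depth y = 2.27 ft, the central angle is θ = 2 arccos(1 − 2y/D) = 2.004 rad. Then A = (D²/8)(θ − sin θ) = 13.27 ft² and P = Dθ/2 = 9.86 ft. Hydraulic radius R = A/P = 13.27/9.86 = 1.346 ft. Q_B = (1.486/0.014)·13.27·1.346^(2/3)·√0.013 = 195.8 ft³/s.
The larger discharge is 195.8 ft³/s and the smaller is 13.03 ft³/s; the ratio is 15.

15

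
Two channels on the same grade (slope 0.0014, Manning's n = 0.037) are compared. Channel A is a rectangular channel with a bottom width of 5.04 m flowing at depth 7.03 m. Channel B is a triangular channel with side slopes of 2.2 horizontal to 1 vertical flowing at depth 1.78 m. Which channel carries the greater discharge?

Channel A: Flow area A = b·y = 5.04 × 7.03 = 35.43 m². Wetted perimeter P = b + 2y = 5.04 + 2×7.03 = 19.1 m. Hydraulic radius R = A/P = 35.43/19.1 = 1.855 m. Q_A = (1/0.037)·35.43·1.855^(2/3)·√0.0014 = 54.09 m³/s.
Channel B: For a triangular section with side slope z = 2.2: A = zy² = 2.2×1.78² = 6.97 m²; P = 2y√(1+z²) = 2×1.78×2.417 = 8.603 m. Hydraulic radius R = A/P = 6.97/8.603 = 0.8102 m. Q_B = (1/0.037)·6.97·0.8102^(2/3)·√0.0014 = 6.126 m³/s.
Q_A = 54.09 m³/s vs Q_B = 6.126 m³/s, so channel A carries more.

channel A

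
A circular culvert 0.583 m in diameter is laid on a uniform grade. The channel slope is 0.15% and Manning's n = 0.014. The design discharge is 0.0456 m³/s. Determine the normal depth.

y_n = 0.187 m

Manning's equation rearranged: A R^(2/3) = nQ / (1·√S) = 0.014 × 0.0456 / (√0.0015) = 0.01648.
Try y = 0.228 m: A R^(2/3) = 0.0239 — over.
Try y = 0.157 m: A R^(2/3) = 0.01173 — short.
Try y = 0.187 m: A R^(2/3) = 0.01647 — matches.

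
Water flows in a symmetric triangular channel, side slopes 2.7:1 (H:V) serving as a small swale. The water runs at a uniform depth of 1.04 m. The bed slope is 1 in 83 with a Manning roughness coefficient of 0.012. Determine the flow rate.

Q = 16.5 m³/s

For a triangular section with side slope z = 2.7: A = zy² = 2.7×1.04² = 2.92 m²; P = 2y√(1+z²) = 2×1.04×2.879 = 5.989 m.
Hydraulic radius R = A/P = 2.92/5.989 = 0.4876 m.
Manning's equation: Q = (1/n) A R^(2/3) S^(1/2) = (1/0.012) × 2.92 × 0.4876^(2/3) × 0.01205^(1/2) = 16.5 m³/s.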